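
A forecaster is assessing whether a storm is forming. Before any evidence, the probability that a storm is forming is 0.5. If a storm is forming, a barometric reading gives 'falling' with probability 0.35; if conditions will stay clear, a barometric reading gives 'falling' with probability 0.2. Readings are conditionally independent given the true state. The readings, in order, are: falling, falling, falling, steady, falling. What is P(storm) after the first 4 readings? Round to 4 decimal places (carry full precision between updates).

After 'falling': P(storm) = 0.35·0.5000 / (0.35·0.5000 + 0.2·0.5000) ≈ 0.6364
After 'falling': P(storm) = 0.35·0.6364 / (0.35·0.6364 + 0.2·0.3636) ≈ 0.7538
After 'falling': P(storm) = 0.35·0.7538 / (0.35·0.7538 + 0.2·0.2462) ≈ 0.8428
After 'steady': P(storm) = 0.65·0.8428 / (0.65·0.8428 + 0.8·0.1572) ≈ 0.8132

0.8132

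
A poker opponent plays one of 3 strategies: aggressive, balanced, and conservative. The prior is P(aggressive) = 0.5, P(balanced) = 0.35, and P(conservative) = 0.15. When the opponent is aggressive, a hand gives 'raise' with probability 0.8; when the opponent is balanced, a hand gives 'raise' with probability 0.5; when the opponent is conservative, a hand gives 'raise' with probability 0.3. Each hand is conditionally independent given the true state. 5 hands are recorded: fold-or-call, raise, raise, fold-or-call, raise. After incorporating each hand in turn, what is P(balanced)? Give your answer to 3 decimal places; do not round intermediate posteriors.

0.472

After 'fold-or-call': normaliser = 0.2·0.5000 + 0.5·0.3500 + 0.7·0.1500; P(aggressive) ≈ 0.2632, P(balanced) ≈ 0.4605, P(conservative) ≈ 0.2763
After 'raise': normaliser = 0.8·0.2632 + 0.5·0.4605 + 0.3·0.2763; P(aggressive) ≈ 0.4020, P(balanced) ≈ 0.4397, P(conservative) ≈ 0.1583
After 'raise': normaliser = 0.8·0.4020 + 0.5·0.4397 + 0.3·0.1583; P(aggressive) ≈ 0.5461, P(balanced) ≈ 0.3733, P(conservative) ≈ 0.0806
After 'fold-or-call': normaliser = 0.2·0.5461 + 0.5·0.3733 + 0.7·0.0806; P(aggressive) ≈ 0.3100, P(balanced) ≈ 0.5298, P(conservative) ≈ 0.1602
After 'raise': normaliser = 0.8·0.3100 + 0.5·0.5298 + 0.3·0.1602; P(aggressive) ≈ 0.4421, P(balanced) ≈ 0.4722, P(conservative) ≈ 0.0857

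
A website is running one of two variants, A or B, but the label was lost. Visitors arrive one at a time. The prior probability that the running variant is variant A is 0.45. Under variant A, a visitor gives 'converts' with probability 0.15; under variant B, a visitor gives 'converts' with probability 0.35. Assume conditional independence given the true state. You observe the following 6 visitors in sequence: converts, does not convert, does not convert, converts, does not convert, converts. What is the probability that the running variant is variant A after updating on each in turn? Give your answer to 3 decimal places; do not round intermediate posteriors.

0.126

Each posterior becomes the prior for the next update.
After 'converts': P(A) = 0.15·0.4500 / (0.15·0.4500 + 0.35·0.5500) ≈ 0.2596
After 'does not convert': P(A) = 0.85·0.2596 / (0.85·0.2596 + 0.65·0.7404) ≈ 0.3144
After 'does not convert': P(A) = 0.85·0.3144 / (0.85·0.3144 + 0.65·0.6856) ≈ 0.3749
After 'converts': P(A) = 0.15·0.3749 / (0.15·0.3749 + 0.35·0.6251) ≈ 0.2044
After 'does not convert': P(A) = 0.85·0.2044 / (0.85·0.2044 + 0.65·0.7956) ≈ 0.2515
After 'converts': P(A) = 0.15·0.2515 / (0.15·0.2515 + 0.35·0.7485) ≈ 0.1259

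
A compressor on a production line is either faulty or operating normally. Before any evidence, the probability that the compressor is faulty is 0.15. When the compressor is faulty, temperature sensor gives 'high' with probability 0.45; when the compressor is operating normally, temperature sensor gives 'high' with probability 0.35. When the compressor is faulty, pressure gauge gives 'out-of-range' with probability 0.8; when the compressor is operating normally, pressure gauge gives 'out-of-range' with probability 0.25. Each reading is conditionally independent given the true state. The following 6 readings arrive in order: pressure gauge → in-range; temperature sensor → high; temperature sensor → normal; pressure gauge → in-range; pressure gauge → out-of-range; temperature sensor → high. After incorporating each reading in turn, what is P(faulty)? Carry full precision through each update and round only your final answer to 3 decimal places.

Apply Bayes' rule sequentially, carrying P(faulty) forward.
After pressure gauge='in-range': P(faulty) = 0.2·0.1500 / (0.2·0.1500 + 0.75·0.8500) ≈ 0.0449
After temperature sensor='high': P(faulty) = 0.45·0.0449 / (0.45·0.0449 + 0.35·0.9551) ≈ 0.0571
After temperature sensor='normal': P(faulty) = 0.55·0.0571 / (0.55·0.0571 + 0.65·0.9429) ≈ 0.0487
After pressure gauge='in-range': P(faulty) = 0.2·0.0487 / (0.2·0.0487 + 0.75·0.9513) ≈ 0.0135
After pressure gauge='out-of-range': P(faulty) = 0.8·0.0135 / (0.8·0.0135 + 0.25·0.9865) ≈ 0.0419
After temperature sensor='high': P(faulty) = 0.45·0.0419 / (0.45·0.0419 + 0.35·0.9581) ≈ 0.0532

0.053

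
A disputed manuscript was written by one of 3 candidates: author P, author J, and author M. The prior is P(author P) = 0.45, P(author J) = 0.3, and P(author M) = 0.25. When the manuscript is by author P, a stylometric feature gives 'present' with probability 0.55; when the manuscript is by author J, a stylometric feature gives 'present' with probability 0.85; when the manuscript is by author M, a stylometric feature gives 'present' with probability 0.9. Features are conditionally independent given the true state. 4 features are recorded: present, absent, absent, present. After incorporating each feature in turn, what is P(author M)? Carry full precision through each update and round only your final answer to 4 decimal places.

Each posterior becomes the prior for the next update.
After 'present': normaliser = 0.55·0.4500 + 0.85·0.3000 + 0.9·0.2500; P(author P) ≈ 0.3402, P(author J) ≈ 0.3505, P(author M) ≈ 0.3093
After 'absent': normaliser = 0.45·0.3402 + 0.15·0.3505 + 0.1·0.3093; P(author P) ≈ 0.6471, P(author J) ≈ 0.2222, P(author M) ≈ 0.1307
After 'absent': normaliser = 0.45·0.6471 + 0.15·0.2222 + 0.1·0.1307; P(author P) ≈ 0.8625, P(author J) ≈ 0.0987, P(author M) ≈ 0.0387
After 'present': normaliser = 0.55·0.8625 + 0.85·0.0987 + 0.9·0.0387; P(author P) ≈ 0.7998, P(author J) ≈ 0.1415, P(author M) ≈ 0.0588

0.0588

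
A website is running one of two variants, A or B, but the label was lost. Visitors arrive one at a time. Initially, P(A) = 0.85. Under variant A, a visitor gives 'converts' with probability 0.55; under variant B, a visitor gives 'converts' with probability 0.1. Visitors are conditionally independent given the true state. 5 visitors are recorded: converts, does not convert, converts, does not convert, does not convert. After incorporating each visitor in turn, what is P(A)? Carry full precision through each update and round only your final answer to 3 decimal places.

0.955

After 'converts': P(A) = 0.55·0.8500 / (0.55·0.8500 + 0.1·0.1500) ≈ 0.9689
After 'does not convert': P(A) = 0.45·0.9689 / (0.45·0.9689 + 0.9·0.0311) ≈ 0.9397
After 'converts': P(A) = 0.55·0.9397 / (0.55·0.9397 + 0.1·0.0603) ≈ 0.9885
After 'does not convert': P(A) = 0.45·0.9885 / (0.45·0.9885 + 0.9·0.0115) ≈ 0.9772
After 'does not convert': P(A) = 0.45·0.9772 / (0.45·0.9772 + 0.9·0.0228) ≈ 0.9554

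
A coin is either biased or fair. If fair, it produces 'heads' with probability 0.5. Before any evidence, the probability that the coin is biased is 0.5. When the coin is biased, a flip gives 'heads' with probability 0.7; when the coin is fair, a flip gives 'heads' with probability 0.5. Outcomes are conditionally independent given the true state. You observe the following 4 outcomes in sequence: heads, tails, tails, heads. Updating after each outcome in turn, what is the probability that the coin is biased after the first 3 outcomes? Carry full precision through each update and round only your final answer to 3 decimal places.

0.335

After 'heads': P(biased) = 0.7·0.5000 / (0.7·0.5000 + 0.5·0.5000) ≈ 0.5833
After 'tails': P(biased) = 0.3·0.5833 / (0.3·0.5833 + 0.5·0.4167) ≈ 0.4565
After 'tails': P(biased) = 0.3·0.4565 / (0.3·0.4565 + 0.5·0.5435) ≈ 0.3351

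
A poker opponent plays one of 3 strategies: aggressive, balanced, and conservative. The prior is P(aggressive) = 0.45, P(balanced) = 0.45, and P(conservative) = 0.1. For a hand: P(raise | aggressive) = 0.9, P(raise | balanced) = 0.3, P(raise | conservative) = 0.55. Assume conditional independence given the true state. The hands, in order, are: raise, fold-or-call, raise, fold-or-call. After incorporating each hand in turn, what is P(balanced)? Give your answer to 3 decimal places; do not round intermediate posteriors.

Each posterior becomes the prior for the next update.
After 'raise': normaliser = 0.9·0.4500 + 0.3·0.4500 + 0.55·0.1000; P(aggressive) ≈ 0.6807, P(balanced) ≈ 0.2269, P(conservative) ≈ 0.0924
After 'fold-or-call': normaliser = 0.1·0.6807 + 0.7·0.2269 + 0.45·0.0924; P(aggressive) ≈ 0.2535, P(balanced) ≈ 0.5915, P(conservative) ≈ 0.1549
After 'raise': normaliser = 0.9·0.2535 + 0.3·0.5915 + 0.55·0.1549; P(aggressive) ≈ 0.4648, P(balanced) ≈ 0.3615, P(conservative) ≈ 0.1736
After 'fold-or-call': normaliser = 0.1·0.4648 + 0.7·0.3615 + 0.45·0.1736; P(aggressive) ≈ 0.1231, P(balanced) ≈ 0.6701, P(conservative) ≈ 0.2068

0.670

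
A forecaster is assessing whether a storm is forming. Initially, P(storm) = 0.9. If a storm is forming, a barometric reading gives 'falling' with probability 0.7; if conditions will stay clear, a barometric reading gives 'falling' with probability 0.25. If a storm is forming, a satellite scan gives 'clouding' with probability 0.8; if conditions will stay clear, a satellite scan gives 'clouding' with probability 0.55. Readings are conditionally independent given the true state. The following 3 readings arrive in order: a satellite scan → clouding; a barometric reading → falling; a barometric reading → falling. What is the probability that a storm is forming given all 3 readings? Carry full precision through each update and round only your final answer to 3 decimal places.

After a satellite scan='clouding': P(storm) = 0.8·0.9000 / (0.8·0.9000 + 0.55·0.1000) ≈ 0.9290
After a barometric reading='falling': P(storm) = 0.7·0.9290 / (0.7·0.9290 + 0.25·0.0710) ≈ 0.9734
After a barometric reading='falling': P(storm) = 0.7·0.9734 / (0.7·0.9734 + 0.25·0.0266) ≈ 0.9904

0.990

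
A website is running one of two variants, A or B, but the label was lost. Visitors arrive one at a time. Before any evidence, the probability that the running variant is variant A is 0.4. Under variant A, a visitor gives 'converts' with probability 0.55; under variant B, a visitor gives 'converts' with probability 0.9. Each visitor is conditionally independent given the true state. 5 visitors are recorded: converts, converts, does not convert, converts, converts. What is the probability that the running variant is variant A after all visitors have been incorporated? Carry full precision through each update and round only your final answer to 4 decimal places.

Each posterior becomes the prior for the next update.
After 'converts': P(A) = 0.55·0.4000 / (0.55·0.4000 + 0.9·0.6000) ≈ 0.2895
After 'converts': P(A) = 0.55·0.2895 / (0.55·0.2895 + 0.9·0.7105) ≈ 0.1993
After 'does not convert': P(A) = 0.45·0.1993 / (0.45·0.1993 + 0.1·0.8007) ≈ 0.5284
After 'converts': P(A) = 0.55·0.5284 / (0.55·0.5284 + 0.9·0.4716) ≈ 0.4064
After 'converts': P(A) = 0.55·0.4064 / (0.55·0.4064 + 0.9·0.5936) ≈ 0.2950

0.2950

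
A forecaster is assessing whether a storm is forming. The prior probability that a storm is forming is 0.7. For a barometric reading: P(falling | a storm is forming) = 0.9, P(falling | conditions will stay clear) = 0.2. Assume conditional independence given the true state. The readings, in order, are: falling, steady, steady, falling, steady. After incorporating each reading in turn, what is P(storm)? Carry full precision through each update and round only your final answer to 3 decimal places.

After 'falling': P(storm) = 0.9·0.7000 / (0.9·0.7000 + 0.2·0.3000) ≈ 0.9130
After 'steady': P(storm) = 0.1·0.9130 / (0.1·0.9130 + 0.8·0.0870) ≈ 0.5676
After 'steady': P(storm) = 0.1·0.5676 / (0.1·0.5676 + 0.8·0.4324) ≈ 0.1409
After 'falling': P(storm) = 0.9·0.1409 / (0.9·0.1409 + 0.2·0.8591) ≈ 0.4247
After 'steady': P(storm) = 0.1·0.4247 / (0.1·0.4247 + 0.8·0.5753) ≈ 0.0845

0.084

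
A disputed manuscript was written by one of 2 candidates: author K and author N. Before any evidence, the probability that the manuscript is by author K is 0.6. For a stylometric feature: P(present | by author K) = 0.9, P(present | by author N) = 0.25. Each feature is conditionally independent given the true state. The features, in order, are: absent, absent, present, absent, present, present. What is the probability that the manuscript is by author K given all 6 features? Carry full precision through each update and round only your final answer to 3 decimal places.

0.142

After 'absent': P(author K) = 0.1·0.6000 / (0.1·0.6000 + 0.75·0.4000) ≈ 0.1667
After 'absent': P(author K) = 0.1·0.1667 / (0.1·0.1667 + 0.75·0.8333) ≈ 0.0260
After 'present': P(author K) = 0.9·0.0260 / (0.9·0.0260 + 0.25·0.9740) ≈ 0.0876
After 'absent': P(author K) = 0.1·0.0876 / (0.1·0.0876 + 0.75·0.9124) ≈ 0.0126
After 'present': P(author K) = 0.9·0.0126 / (0.9·0.0126 + 0.25·0.9874) ≈ 0.0441
After 'present': P(author K) = 0.9·0.0441 / (0.9·0.0441 + 0.25·0.9559) ≈ 0.1423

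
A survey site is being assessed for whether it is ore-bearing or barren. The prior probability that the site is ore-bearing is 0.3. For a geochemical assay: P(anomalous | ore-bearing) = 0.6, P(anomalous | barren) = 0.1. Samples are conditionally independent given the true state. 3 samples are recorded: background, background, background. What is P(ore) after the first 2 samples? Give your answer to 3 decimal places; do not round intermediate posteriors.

0.078

Apply Bayes' rule sequentially, carrying P(ore) forward.
After 'background': P(ore) = 0.4·0.3000 / (0.4·0.3000 + 0.9·0.7000) ≈ 0.1600
After 'background': P(ore) = 0.4·0.1600 / (0.4·0.1600 + 0.9·0.8400) ≈ 0.0780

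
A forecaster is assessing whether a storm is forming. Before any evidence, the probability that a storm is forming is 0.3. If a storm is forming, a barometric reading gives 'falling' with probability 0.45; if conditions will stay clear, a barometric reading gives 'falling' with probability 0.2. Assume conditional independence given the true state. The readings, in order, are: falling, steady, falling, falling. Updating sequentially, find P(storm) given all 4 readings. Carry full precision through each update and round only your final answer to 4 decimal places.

After 'falling': P(storm) = 0.45·0.3000 / (0.45·0.3000 + 0.2·0.7000) ≈ 0.4909
After 'steady': P(storm) = 0.55·0.4909 / (0.55·0.4909 + 0.8·0.5091) ≈ 0.3987
After 'falling': P(storm) = 0.45·0.3987 / (0.45·0.3987 + 0.2·0.6013) ≈ 0.5987
After 'falling': P(storm) = 0.45·0.5987 / (0.45·0.5987 + 0.2·0.4013) ≈ 0.7704

0.7704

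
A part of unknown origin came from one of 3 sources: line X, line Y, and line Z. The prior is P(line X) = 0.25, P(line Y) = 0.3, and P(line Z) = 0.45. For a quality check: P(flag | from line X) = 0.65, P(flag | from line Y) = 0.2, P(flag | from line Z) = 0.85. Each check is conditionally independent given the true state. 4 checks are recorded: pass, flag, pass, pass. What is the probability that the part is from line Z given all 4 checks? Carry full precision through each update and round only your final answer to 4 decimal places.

0.0331

After 'pass': normaliser = 0.35·0.2500 + 0.8·0.3000 + 0.15·0.4500; P(line X) ≈ 0.2215, P(line Y) ≈ 0.6076, P(line Z) ≈ 0.1709
After 'flag': normaliser = 0.65·0.2215 + 0.2·0.6076 + 0.85·0.1709; P(line X) ≈ 0.3505, P(line Y) ≈ 0.2958, P(line Z) ≈ 0.3536
After 'pass': normaliser = 0.35·0.3505 + 0.8·0.2958 + 0.15·0.3536; P(line X) ≈ 0.2975, P(line Y) ≈ 0.5739, P(line Z) ≈ 0.1286
After 'pass': normaliser = 0.35·0.2975 + 0.8·0.5739 + 0.15·0.1286; P(line X) ≈ 0.1787, P(line Y) ≈ 0.7881, P(line Z) ≈ 0.0331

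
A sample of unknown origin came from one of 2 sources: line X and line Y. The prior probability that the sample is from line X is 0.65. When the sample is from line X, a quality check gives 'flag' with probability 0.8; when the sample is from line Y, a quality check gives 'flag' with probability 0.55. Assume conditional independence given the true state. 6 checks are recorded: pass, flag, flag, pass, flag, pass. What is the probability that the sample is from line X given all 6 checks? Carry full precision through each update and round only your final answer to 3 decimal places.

After 'pass': P(line X) = 0.2·0.6500 / (0.2·0.6500 + 0.45·0.3500) ≈ 0.4522
After 'flag': P(line X) = 0.8·0.4522 / (0.8·0.4522 + 0.55·0.5478) ≈ 0.5456
After 'flag': P(line X) = 0.8·0.5456 / (0.8·0.5456 + 0.55·0.4544) ≈ 0.6359
After 'pass': P(line X) = 0.2·0.6359 / (0.2·0.6359 + 0.45·0.3641) ≈ 0.4370
After 'flag': P(line X) = 0.8·0.4370 / (0.8·0.4370 + 0.55·0.5630) ≈ 0.5303
After 'pass': P(line X) = 0.2·0.5303 / (0.2·0.5303 + 0.45·0.4697) ≈ 0.3341

0.334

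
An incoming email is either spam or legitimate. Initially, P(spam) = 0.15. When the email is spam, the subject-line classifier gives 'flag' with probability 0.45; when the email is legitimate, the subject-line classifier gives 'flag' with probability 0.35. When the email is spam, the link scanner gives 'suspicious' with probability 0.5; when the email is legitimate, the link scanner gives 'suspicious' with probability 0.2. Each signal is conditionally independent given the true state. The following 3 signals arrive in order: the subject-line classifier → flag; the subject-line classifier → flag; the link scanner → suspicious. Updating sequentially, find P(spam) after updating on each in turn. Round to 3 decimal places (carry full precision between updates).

0.422

After the subject-line classifier='flag': P(spam) = 0.45·0.1500 / (0.45·0.1500 + 0.35·0.8500) ≈ 0.1849
After the subject-line classifier='flag': P(spam) = 0.45·0.1849 / (0.45·0.1849 + 0.35·0.8151) ≈ 0.2258
After the link scanner='suspicious': P(spam) = 0.5·0.2258 / (0.5·0.2258 + 0.2·0.7742) ≈ 0.4217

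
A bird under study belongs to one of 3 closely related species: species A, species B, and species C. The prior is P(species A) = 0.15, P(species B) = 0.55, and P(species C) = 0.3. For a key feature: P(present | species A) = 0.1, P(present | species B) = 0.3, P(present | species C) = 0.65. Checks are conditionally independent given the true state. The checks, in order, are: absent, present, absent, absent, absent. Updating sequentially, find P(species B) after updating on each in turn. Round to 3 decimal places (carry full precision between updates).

After 'absent': normaliser = 0.9·0.1500 + 0.7·0.5500 + 0.35·0.3000; P(species A) ≈ 0.2160, P(species B) ≈ 0.6160, P(species C) ≈ 0.1680
After 'present': normaliser = 0.1·0.2160 + 0.3·0.6160 + 0.65·0.1680; P(species A) ≈ 0.0684, P(species B) ≈ 0.5856, P(species C) ≈ 0.3460
After 'absent': normaliser = 0.9·0.0684 + 0.7·0.5856 + 0.35·0.3460; P(species A) ≈ 0.1039, P(species B) ≈ 0.6917, P(species C) ≈ 0.2044
After 'absent': normaliser = 0.9·0.1039 + 0.7·0.6917 + 0.35·0.2044; P(species A) ≈ 0.1441, P(species B) ≈ 0.7457, P(species C) ≈ 0.1102
After 'absent': normaliser = 0.9·0.1441 + 0.7·0.7457 + 0.35·0.1102; P(species A) ≈ 0.1879, P(species B) ≈ 0.7563, P(species C) ≈ 0.0559

0.756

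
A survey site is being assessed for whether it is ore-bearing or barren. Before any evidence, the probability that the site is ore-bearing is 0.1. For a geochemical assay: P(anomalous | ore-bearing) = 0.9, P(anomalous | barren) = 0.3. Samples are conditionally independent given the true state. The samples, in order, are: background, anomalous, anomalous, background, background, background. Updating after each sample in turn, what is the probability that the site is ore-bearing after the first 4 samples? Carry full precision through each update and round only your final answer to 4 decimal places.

After 'background': P(ore) = 0.1·0.1000 / (0.1·0.1000 + 0.7·0.9000) ≈ 0.0156
After 'anomalous': P(ore) = 0.9·0.0156 / (0.9·0.0156 + 0.3·0.9844) ≈ 0.0455
After 'anomalous': P(ore) = 0.9·0.0455 / (0.9·0.0455 + 0.3·0.9545) ≈ 0.1250
After 'background': P(ore) = 0.1·0.1250 / (0.1·0.1250 + 0.7·0.8750) ≈ 0.0200

0.0200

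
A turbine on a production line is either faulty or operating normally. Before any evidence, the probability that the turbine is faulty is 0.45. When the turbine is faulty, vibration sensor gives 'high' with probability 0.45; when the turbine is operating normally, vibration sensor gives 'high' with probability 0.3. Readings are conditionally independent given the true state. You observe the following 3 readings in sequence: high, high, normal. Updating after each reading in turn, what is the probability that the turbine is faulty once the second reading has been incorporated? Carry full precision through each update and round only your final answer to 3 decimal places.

Each posterior becomes the prior for the next update.
After 'high': P(faulty) = 0.45·0.4500 / (0.45·0.4500 + 0.3·0.5500) ≈ 0.5510
After 'high': P(faulty) = 0.45·0.5510 / (0.45·0.5510 + 0.3·0.4490) ≈ 0.6480

0.648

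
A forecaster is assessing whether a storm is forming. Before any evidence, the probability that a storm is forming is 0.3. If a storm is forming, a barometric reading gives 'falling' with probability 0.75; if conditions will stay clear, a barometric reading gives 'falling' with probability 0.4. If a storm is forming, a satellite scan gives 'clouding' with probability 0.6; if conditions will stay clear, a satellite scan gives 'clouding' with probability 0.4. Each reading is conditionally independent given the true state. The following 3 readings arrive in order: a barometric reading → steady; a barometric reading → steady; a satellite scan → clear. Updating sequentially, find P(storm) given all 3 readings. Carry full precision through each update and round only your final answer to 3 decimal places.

After a barometric reading='steady': P(storm) = 0.25·0.3000 / (0.25·0.3000 + 0.6·0.7000) ≈ 0.1515
After a barometric reading='steady': P(storm) = 0.25·0.1515 / (0.25·0.1515 + 0.6·0.8485) ≈ 0.0693
After a satellite scan='clear': P(storm) = 0.4·0.0693 / (0.4·0.0693 + 0.6·0.9307) ≈ 0.0473

0.047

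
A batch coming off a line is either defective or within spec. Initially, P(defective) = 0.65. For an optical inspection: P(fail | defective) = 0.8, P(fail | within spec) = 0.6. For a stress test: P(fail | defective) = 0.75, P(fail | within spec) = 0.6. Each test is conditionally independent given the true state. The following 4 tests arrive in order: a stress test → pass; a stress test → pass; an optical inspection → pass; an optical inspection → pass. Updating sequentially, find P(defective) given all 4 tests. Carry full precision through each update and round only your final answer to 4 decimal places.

After a stress test='pass': P(defective) = 0.25·0.6500 / (0.25·0.6500 + 0.4·0.3500) ≈ 0.5372
After a stress test='pass': P(defective) = 0.25·0.5372 / (0.25·0.5372 + 0.4·0.4628) ≈ 0.4204
After an optical inspection='pass': P(defective) = 0.2·0.4204 / (0.2·0.4204 + 0.4·0.5796) ≈ 0.2662
After an optical inspection='pass': P(defective) = 0.2·0.2662 / (0.2·0.2662 + 0.4·0.7338) ≈ 0.1535

0.1535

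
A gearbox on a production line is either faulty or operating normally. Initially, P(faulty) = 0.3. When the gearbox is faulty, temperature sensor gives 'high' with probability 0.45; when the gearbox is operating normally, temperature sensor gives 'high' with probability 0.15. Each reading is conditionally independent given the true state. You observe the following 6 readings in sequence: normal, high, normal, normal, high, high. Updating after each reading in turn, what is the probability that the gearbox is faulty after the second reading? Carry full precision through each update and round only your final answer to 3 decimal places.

Apply Bayes' rule sequentially, carrying P(faulty) forward.
After 'normal': P(faulty) = 0.55·0.3000 / (0.55·0.3000 + 0.85·0.7000) ≈ 0.2171
After 'high': P(faulty) = 0.45·0.2171 / (0.45·0.2171 + 0.15·0.7829) ≈ 0.4541

0.454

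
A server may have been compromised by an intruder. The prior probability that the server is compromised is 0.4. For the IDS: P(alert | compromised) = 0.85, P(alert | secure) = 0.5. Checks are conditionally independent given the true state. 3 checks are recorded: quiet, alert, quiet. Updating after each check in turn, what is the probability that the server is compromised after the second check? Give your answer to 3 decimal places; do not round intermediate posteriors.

After 'quiet': P(compromised) = 0.15·0.4000 / (0.15·0.4000 + 0.5·0.6000) ≈ 0.1667
After 'alert': P(compromised) = 0.85·0.1667 / (0.85·0.1667 + 0.5·0.8333) ≈ 0.2537

0.254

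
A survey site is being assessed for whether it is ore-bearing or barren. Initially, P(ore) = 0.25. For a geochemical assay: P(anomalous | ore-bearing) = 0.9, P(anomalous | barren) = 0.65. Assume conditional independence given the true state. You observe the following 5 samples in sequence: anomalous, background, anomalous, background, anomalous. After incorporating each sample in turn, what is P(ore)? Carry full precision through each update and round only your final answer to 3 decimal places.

Each posterior becomes the prior for the next update.
After 'anomalous': P(ore) = 0.9·0.2500 / (0.9·0.2500 + 0.65·0.7500) ≈ 0.3158
After 'background': P(ore) = 0.1·0.3158 / (0.1·0.3158 + 0.35·0.6842) ≈ 0.1165
After 'anomalous': P(ore) = 0.9·0.1165 / (0.9·0.1165 + 0.65·0.8835) ≈ 0.1544
After 'background': P(ore) = 0.1·0.1544 / (0.1·0.1544 + 0.35·0.8456) ≈ 0.0496
After 'anomalous': P(ore) = 0.9·0.0496 / (0.9·0.0496 + 0.65·0.9504) ≈ 0.0674

0.067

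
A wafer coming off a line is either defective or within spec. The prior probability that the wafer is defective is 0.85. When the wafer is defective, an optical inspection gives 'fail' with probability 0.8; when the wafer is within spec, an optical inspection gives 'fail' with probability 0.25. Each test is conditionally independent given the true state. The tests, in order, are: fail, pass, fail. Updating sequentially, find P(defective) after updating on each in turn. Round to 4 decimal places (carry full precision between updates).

0.9393

After 'fail': P(defective) = 0.8·0.8500 / (0.8·0.8500 + 0.25·0.1500) ≈ 0.9477
After 'pass': P(defective) = 0.2·0.9477 / (0.2·0.9477 + 0.75·0.0523) ≈ 0.8286
After 'fail': P(defective) = 0.8·0.8286 / (0.8·0.8286 + 0.25·0.1714) ≈ 0.9393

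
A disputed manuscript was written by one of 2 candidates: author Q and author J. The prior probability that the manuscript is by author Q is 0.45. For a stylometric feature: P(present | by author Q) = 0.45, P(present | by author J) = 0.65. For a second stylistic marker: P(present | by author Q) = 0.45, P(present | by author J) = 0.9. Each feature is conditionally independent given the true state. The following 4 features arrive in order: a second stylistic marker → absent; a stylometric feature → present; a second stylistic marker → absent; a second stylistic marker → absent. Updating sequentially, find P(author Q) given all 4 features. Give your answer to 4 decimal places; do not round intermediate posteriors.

After a second stylistic marker='absent': P(author Q) = 0.55·0.4500 / (0.55·0.4500 + 0.1·0.5500) ≈ 0.8182
After a stylometric feature='present': P(author Q) = 0.45·0.8182 / (0.45·0.8182 + 0.65·0.1818) ≈ 0.7570
After a second stylistic marker='absent': P(author Q) = 0.55·0.7570 / (0.55·0.7570 + 0.1·0.2430) ≈ 0.9449
After a second stylistic marker='absent': P(author Q) = 0.55·0.9449 / (0.55·0.9449 + 0.1·0.0551) ≈ 0.9895

0.9895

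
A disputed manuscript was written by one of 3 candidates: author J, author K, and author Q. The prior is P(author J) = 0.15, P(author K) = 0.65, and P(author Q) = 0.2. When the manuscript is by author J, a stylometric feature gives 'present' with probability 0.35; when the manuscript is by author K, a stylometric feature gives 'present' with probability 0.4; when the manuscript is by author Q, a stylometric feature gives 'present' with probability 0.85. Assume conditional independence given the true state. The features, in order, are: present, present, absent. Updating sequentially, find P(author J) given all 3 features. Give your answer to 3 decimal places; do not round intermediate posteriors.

After 'present': normaliser = 0.35·0.1500 + 0.4·0.6500 + 0.85·0.2000; P(author J) ≈ 0.1088, P(author K) ≈ 0.5389, P(author Q) ≈ 0.3523
After 'present': normaliser = 0.35·0.1088 + 0.4·0.5389 + 0.85·0.3523; P(author J) ≈ 0.0689, P(author K) ≈ 0.3897, P(author Q) ≈ 0.5415
After 'absent': normaliser = 0.65·0.0689 + 0.6·0.3897 + 0.15·0.5415; P(author J) ≈ 0.1244, P(author K) ≈ 0.6499, P(author Q) ≈ 0.2257

0.124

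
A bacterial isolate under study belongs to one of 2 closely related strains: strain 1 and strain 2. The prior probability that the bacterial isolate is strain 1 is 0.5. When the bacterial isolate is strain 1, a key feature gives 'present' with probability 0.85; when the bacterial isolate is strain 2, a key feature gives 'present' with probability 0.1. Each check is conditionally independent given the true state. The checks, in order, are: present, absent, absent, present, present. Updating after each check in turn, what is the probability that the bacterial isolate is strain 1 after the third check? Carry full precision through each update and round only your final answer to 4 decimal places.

After 'present': P(strain 1) = 0.85·0.5000 / (0.85·0.5000 + 0.1·0.5000) ≈ 0.8947
After 'absent': P(strain 1) = 0.15·0.8947 / (0.15·0.8947 + 0.9·0.1053) ≈ 0.5862
After 'absent': P(strain 1) = 0.15·0.5862 / (0.15·0.5862 + 0.9·0.4138) ≈ 0.1910

0.1910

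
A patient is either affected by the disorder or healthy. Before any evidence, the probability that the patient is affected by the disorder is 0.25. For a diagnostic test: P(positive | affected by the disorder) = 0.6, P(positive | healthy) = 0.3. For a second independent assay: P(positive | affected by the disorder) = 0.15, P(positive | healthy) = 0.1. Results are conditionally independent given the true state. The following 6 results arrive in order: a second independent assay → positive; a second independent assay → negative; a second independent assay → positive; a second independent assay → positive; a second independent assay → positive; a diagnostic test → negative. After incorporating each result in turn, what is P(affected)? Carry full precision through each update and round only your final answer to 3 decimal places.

0.477

Each posterior becomes the prior for the next update.
After a second independent assay='positive': P(affected) = 0.15·0.2500 / (0.15·0.2500 + 0.1·0.7500) ≈ 0.3333
After a second independent assay='negative': P(affected) = 0.85·0.3333 / (0.85·0.3333 + 0.9·0.6667) ≈ 0.3208
After a second independent assay='positive': P(affected) = 0.15·0.3208 / (0.15·0.3208 + 0.1·0.6792) ≈ 0.4146
After a second independent assay='positive': P(affected) = 0.15·0.4146 / (0.15·0.4146 + 0.1·0.5854) ≈ 0.5152
After a second independent assay='positive': P(affected) = 0.15·0.5152 / (0.15·0.5152 + 0.1·0.4848) ≈ 0.6145
After a diagnostic test='negative': P(affected) = 0.4·0.6145 / (0.4·0.6145 + 0.7·0.3855) ≈ 0.4766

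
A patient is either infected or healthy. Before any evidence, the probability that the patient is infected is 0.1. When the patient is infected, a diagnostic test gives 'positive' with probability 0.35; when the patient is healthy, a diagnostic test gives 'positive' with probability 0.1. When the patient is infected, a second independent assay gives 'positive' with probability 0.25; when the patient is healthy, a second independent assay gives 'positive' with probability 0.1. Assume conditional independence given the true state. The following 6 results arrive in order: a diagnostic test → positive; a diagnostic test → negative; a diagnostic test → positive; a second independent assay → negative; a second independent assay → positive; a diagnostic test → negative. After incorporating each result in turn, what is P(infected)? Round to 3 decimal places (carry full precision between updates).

After a diagnostic test='positive': P(infected) = 0.35·0.1000 / (0.35·0.1000 + 0.1·0.9000) ≈ 0.2800
After a diagnostic test='negative': P(infected) = 0.65·0.2800 / (0.65·0.2800 + 0.9·0.7200) ≈ 0.2193
After a diagnostic test='positive': P(infected) = 0.35·0.2193 / (0.35·0.2193 + 0.1·0.7807) ≈ 0.4957
After a second independent assay='negative': P(infected) = 0.75·0.4957 / (0.75·0.4957 + 0.9·0.5043) ≈ 0.4503
After a second independent assay='positive': P(infected) = 0.25·0.4503 / (0.25·0.4503 + 0.1·0.5497) ≈ 0.6719
After a diagnostic test='negative': P(infected) = 0.65·0.6719 / (0.65·0.6719 + 0.9·0.3281) ≈ 0.5966

0.597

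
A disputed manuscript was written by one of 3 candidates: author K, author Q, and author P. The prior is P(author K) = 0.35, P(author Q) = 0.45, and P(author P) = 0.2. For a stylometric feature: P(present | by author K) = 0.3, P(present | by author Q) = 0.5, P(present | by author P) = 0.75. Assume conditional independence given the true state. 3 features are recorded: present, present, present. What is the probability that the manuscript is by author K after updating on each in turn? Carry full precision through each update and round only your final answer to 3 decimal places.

After 'present': normaliser = 0.3·0.3500 + 0.5·0.4500 + 0.75·0.2000; P(author K) ≈ 0.2188, P(author Q) ≈ 0.4688, P(author P) ≈ 0.3125
After 'present': normaliser = 0.3·0.2188 + 0.5·0.4688 + 0.75·0.3125; P(author K) ≈ 0.1228, P(author Q) ≈ 0.4386, P(author P) ≈ 0.4386
After 'present': normaliser = 0.3·0.1228 + 0.5·0.4386 + 0.75·0.4386; P(author K) ≈ 0.0630, P(author Q) ≈ 0.3748, P(author P) ≈ 0.5622

0.063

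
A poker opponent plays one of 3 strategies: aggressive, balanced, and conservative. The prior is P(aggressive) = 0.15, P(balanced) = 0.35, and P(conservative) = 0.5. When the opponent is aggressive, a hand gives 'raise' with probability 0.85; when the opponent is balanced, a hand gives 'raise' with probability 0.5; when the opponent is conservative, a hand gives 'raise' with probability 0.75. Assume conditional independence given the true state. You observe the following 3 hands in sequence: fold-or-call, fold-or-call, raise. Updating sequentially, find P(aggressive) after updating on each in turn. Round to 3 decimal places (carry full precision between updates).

Apply Bayes' rule sequentially, carrying P(aggressive) forward.
After 'fold-or-call': normaliser = 0.15·0.1500 + 0.5·0.3500 + 0.25·0.5000; P(aggressive) ≈ 0.0698, P(balanced) ≈ 0.5426, P(conservative) ≈ 0.3876
After 'fold-or-call': normaliser = 0.15·0.0698 + 0.5·0.5426 + 0.25·0.3876; P(aggressive) ≈ 0.0276, P(balanced) ≈ 0.7165, P(conservative) ≈ 0.2559
After 'raise': normaliser = 0.85·0.0276 + 0.5·0.7165 + 0.75·0.2559; P(aggressive) ≈ 0.0409, P(balanced) ≈ 0.6245, P(conservative) ≈ 0.3346

0.041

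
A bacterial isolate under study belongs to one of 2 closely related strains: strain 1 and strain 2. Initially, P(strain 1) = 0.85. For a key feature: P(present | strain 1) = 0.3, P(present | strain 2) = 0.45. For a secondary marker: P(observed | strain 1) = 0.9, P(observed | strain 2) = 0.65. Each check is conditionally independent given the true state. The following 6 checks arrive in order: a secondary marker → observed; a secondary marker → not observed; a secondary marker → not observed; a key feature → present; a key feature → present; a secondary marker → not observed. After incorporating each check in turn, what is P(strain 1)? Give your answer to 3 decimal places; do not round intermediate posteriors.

After a secondary marker='observed': P(strain 1) = 0.9·0.8500 / (0.9·0.8500 + 0.65·0.1500) ≈ 0.8870
After a secondary marker='not observed': P(strain 1) = 0.1·0.8870 / (0.1·0.8870 + 0.35·0.1130) ≈ 0.6915
After a secondary marker='not observed': P(strain 1) = 0.1·0.6915 / (0.1·0.6915 + 0.35·0.3085) ≈ 0.3904
After a key feature='present': P(strain 1) = 0.3·0.3904 / (0.3·0.3904 + 0.45·0.6096) ≈ 0.2992
After a key feature='present': P(strain 1) = 0.3·0.2992 / (0.3·0.2992 + 0.45·0.7008) ≈ 0.2216
After a secondary marker='not observed': P(strain 1) = 0.1·0.2216 / (0.1·0.2216 + 0.35·0.7784) ≈ 0.0752

0.075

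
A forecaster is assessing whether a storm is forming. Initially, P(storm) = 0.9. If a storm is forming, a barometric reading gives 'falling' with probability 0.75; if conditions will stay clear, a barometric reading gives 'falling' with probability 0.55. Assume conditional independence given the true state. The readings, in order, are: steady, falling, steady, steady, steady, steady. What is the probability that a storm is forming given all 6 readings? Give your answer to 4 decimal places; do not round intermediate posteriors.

0.3938

After 'steady': P(storm) = 0.25·0.9000 / (0.25·0.9000 + 0.45·0.1000) ≈ 0.8333
After 'falling': P(storm) = 0.75·0.8333 / (0.75·0.8333 + 0.55·0.1667) ≈ 0.8721
After 'steady': P(storm) = 0.25·0.8721 / (0.25·0.8721 + 0.45·0.1279) ≈ 0.7911
After 'steady': P(storm) = 0.25·0.7911 / (0.25·0.7911 + 0.45·0.2089) ≈ 0.6779
After 'steady': P(storm) = 0.25·0.6779 / (0.25·0.6779 + 0.45·0.3221) ≈ 0.5390
After 'steady': P(storm) = 0.25·0.5390 / (0.25·0.5390 + 0.45·0.4610) ≈ 0.3938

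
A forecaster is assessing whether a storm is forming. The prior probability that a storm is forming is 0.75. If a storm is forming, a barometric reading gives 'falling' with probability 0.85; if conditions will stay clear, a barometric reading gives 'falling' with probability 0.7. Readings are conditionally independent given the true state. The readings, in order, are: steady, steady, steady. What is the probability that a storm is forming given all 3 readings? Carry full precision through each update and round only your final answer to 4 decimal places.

0.2727

After 'steady': P(storm) = 0.15·0.7500 / (0.15·0.7500 + 0.3·0.2500) ≈ 0.6000
After 'steady': P(storm) = 0.15·0.6000 / (0.15·0.6000 + 0.3·0.4000) ≈ 0.4286
After 'steady': P(storm) = 0.15·0.4286 / (0.15·0.4286 + 0.3·0.5714) ≈ 0.2727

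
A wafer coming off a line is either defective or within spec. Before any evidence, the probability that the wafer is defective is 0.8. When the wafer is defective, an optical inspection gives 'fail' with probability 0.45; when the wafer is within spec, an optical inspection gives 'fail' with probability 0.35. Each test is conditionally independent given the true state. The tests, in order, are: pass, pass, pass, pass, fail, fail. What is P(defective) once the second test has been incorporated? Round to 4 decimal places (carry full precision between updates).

After 'pass': P(defective) = 0.55·0.8000 / (0.55·0.8000 + 0.65·0.2000) ≈ 0.7719
After 'pass': P(defective) = 0.55·0.7719 / (0.55·0.7719 + 0.65·0.2281) ≈ 0.7412

0.7412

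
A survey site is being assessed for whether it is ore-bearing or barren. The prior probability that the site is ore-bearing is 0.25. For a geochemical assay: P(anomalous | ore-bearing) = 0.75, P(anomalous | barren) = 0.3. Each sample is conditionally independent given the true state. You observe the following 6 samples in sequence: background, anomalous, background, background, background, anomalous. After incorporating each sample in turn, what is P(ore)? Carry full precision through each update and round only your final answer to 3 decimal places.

0.033

After 'background': P(ore) = 0.25·0.2500 / (0.25·0.2500 + 0.7·0.7500) ≈ 0.1064
After 'anomalous': P(ore) = 0.75·0.1064 / (0.75·0.1064 + 0.3·0.8936) ≈ 0.2294
After 'background': P(ore) = 0.25·0.2294 / (0.25·0.2294 + 0.7·0.7706) ≈ 0.0961
After 'background': P(ore) = 0.25·0.0961 / (0.25·0.0961 + 0.7·0.9039) ≈ 0.0366
After 'background': P(ore) = 0.25·0.0366 / (0.25·0.0366 + 0.7·0.9634) ≈ 0.0134
After 'anomalous': P(ore) = 0.75·0.0134 / (0.75·0.0134 + 0.3·0.9866) ≈ 0.0328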